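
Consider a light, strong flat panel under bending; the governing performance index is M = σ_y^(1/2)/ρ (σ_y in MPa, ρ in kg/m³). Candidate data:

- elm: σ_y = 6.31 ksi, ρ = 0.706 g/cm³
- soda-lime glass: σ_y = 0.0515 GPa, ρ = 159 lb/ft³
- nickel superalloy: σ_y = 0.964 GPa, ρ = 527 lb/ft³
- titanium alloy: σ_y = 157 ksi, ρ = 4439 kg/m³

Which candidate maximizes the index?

In SI units:
  elm: σ_y = 43.51 MPa, ρ = 706.0 kg/m³
  soda-lime glass: σ_y = 51.50 MPa, ρ = 2547 kg/m³
  nickel superalloy: σ_y = 964.0 MPa, ρ = 8442 kg/m³
  titanium alloy: σ_y = 1082 MPa, ρ = 4439 kg/m³
  elm: M = 9.34×10⁻³
  titanium alloy: M = 7.41×10⁻³
  nickel superalloy: M = 3.68×10⁻³
  soda-lime glass: M = 2.82×10⁻³
Elm ranks first.

elm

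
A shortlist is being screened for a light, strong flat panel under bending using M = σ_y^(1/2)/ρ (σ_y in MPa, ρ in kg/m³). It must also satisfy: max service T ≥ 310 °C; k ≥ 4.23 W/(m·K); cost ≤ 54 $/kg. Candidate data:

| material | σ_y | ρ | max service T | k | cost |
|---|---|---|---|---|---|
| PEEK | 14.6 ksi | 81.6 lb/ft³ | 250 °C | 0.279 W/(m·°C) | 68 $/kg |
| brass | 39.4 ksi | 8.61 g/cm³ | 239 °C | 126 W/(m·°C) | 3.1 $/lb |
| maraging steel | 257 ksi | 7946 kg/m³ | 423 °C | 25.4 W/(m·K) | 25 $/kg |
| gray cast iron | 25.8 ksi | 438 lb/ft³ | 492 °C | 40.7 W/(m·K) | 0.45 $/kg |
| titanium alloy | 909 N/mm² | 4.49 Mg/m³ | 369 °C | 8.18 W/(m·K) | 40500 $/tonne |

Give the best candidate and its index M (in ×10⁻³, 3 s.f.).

titanium alloy, M = 6.71×10⁻³

Screen on constraints: max service T ≥ 310 °C; k ≥ 4.23 W/(m·K); cost ≤ 54 $/kg. Survivors: maraging steel, gray cast iron, titanium alloy.
Putting every candidate on a common basis:
  maraging steel: σ_y = 1772 MPa, ρ = 7946 kg/m³
  gray cast iron: σ_y = 177.9 MPa, ρ = 7016 kg/m³
  titanium alloy: σ_y = 909.0 MPa, ρ = 4490 kg/m³
  titanium alloy: M = 6.71×10⁻³
  maraging steel: M = 5.30×10⁻³
  gray cast iron: M = 1.90×10⁻³
Titanium alloy ranks first.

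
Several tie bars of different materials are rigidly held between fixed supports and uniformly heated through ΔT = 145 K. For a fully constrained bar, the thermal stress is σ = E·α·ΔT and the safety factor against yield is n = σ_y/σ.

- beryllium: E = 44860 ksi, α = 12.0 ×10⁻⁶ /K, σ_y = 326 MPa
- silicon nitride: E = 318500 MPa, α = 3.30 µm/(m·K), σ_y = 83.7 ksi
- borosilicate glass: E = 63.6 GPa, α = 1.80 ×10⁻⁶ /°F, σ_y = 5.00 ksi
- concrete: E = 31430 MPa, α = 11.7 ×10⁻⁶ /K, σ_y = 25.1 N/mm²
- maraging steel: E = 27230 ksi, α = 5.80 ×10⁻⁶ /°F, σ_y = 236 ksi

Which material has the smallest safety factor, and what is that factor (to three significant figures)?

concrete, n = 0.471

In consistent units (E in GPa, α in ×10⁻⁶/K, σ_y in MPa):
  beryllium: E = 309.3, α = 12.0, σ_y = 326.0 → σ = 538 MPa, n = 0.606
  silicon nitride: E = 318.5, α = 3.30, σ_y = 577.1 → σ = 152 MPa, n = 3.79
  borosilicate glass: E = 63.60, α = 3.24, σ_y = 34.47 → σ = 29.9 MPa, n = 1.15
  concrete: E = 31.43, α = 11.7, σ_y = 25.10 → σ = 53.3 MPa, n = 0.471
  maraging steel: E = 187.7, α = 10.4, σ_y = 1627 → σ = 284 MPa, n = 5.73
Concrete has the lowest safety factor, n = 0.471.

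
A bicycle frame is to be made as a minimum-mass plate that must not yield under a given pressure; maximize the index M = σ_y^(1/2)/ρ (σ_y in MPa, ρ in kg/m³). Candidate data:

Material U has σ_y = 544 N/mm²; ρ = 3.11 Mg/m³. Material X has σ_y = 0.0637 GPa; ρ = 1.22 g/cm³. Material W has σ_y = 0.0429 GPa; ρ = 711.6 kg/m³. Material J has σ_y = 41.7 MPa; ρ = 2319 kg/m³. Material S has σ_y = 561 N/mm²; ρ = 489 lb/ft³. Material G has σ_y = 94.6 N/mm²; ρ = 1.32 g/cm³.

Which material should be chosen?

After converting to SI:
  material U: σ_y = 544.0 MPa, ρ = 3110 kg/m³
  material X: σ_y = 63.70 MPa, ρ = 1220 kg/m³
  material W: σ_y = 42.90 MPa, ρ = 711.6 kg/m³
  material J: σ_y = 41.70 MPa, ρ = 2319 kg/m³
  material S: σ_y = 561.0 MPa, ρ = 7833 kg/m³
  material G: σ_y = 94.60 MPa, ρ = 1320 kg/m³
  material W: M = 9.20×10⁻³
  material U: M = 7.50×10⁻³
  material G: M = 7.37×10⁻³
  material X: M = 6.54×10⁻³
  material S: M = 3.02×10⁻³
  material J: M = 2.78×10⁻³
Material W has the largest M.

material W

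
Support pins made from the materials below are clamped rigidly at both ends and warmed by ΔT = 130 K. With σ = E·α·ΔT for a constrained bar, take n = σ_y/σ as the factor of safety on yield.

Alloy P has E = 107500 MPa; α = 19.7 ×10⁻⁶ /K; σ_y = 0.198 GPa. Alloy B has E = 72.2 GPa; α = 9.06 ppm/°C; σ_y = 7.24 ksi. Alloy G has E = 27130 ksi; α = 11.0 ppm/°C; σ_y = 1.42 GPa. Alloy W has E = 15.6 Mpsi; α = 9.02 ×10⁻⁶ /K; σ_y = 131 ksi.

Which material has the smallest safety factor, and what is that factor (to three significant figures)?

alloy B, n = 0.587

Per material, after unit conversion:
  alloy P: E = 107.5, α = 19.7, σ_y = 198.0 → σ = 275 MPa, n = 0.719
  alloy B: E = 72.20, α = 9.06, σ_y = 49.92 → σ = 85.0 MPa, n = 0.587
  alloy G: E = 187.1, α = 11.0, σ_y = 1420 → σ = 267 MPa, n = 5.31
  alloy W: E = 107.6, α = 9.02, σ_y = 903.2 → σ = 126 MPa, n = 7.16
Alloy B has the lowest safety factor, n = 0.587.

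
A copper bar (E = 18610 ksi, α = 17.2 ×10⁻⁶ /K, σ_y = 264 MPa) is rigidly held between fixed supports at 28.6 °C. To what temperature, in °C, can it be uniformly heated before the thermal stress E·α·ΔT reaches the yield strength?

148 °C

E = 18610 ksi = 128.3 GPa.
E·α·ΔT = 264.0 MPa ⇒ ΔT = 264.0 / (128.3×10³ × 17.2×10⁻⁶) = 119.6 K.
T = 28.6 + 119.6 = 148.2 °C.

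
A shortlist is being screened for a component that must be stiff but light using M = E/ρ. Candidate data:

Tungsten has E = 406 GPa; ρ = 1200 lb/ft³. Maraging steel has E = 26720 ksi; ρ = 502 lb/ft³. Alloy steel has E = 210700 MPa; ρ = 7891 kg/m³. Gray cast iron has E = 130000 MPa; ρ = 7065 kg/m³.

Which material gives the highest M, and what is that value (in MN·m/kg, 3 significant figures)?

After converting to SI:
  tungsten: E = 406.0 GPa, ρ = 19220 kg/m³
  maraging steel: E = 184.2 GPa, ρ = 8041 kg/m³
  alloy steel: E = 210.7 GPa, ρ = 7891 kg/m³
  gray cast iron: E = 130.0 GPa, ρ = 7065 kg/m³
  alloy steel: M = 26.7 MN·m/kg
  maraging steel: M = 22.9 MN·m/kg
  tungsten: M = 21.1 MN·m/kg
  gray cast iron: M = 18.4 MN·m/kg
Highest index: alloy steel.

alloy steel, M = 26.7 MN·m/kg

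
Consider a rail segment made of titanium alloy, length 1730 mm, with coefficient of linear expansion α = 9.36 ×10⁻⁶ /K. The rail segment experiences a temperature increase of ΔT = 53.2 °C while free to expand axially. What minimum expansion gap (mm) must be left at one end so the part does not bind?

0.861 mm

ΔL = α·L₀·ΔT = 9.36×10⁻⁶ × 1730 mm × 53.20 K = 0.861 mm.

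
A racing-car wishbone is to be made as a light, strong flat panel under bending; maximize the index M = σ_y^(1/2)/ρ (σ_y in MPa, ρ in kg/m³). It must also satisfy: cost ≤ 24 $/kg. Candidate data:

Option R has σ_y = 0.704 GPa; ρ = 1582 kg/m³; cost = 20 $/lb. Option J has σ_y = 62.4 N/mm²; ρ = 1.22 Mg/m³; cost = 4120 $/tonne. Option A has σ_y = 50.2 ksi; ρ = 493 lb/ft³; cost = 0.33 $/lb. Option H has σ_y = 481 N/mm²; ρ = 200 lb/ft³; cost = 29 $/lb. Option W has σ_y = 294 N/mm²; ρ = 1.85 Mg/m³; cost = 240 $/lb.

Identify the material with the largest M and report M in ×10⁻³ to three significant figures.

option J, M = 6.47×10⁻³

Screen on constraints: cost ≤ 24 $/kg. Survivors: option J, option A.
In SI units:
  option J: σ_y = 62.40 MPa, ρ = 1220 kg/m³
  option A: σ_y = 346.1 MPa, ρ = 7897 kg/m³
  option J: M = 6.47×10⁻³
  option A: M = 2.36×10⁻³
The maximum is for option J.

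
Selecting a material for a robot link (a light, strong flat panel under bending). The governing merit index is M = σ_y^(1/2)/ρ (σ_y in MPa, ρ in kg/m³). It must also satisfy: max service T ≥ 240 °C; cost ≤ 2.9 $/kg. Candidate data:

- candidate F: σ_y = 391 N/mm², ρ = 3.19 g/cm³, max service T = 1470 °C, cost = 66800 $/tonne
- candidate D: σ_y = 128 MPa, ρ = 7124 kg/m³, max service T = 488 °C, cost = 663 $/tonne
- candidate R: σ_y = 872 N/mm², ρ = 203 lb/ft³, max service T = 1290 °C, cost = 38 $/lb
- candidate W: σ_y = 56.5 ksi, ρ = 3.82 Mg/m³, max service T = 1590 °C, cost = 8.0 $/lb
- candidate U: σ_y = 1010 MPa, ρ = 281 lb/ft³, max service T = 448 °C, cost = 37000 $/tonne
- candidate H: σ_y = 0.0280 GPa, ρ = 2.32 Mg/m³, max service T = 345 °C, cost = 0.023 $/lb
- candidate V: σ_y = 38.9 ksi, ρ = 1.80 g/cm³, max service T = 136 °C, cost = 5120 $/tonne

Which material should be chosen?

Screen on constraints: max service T ≥ 240 °C; cost ≤ 2.9 $/kg. Survivors: candidate D, candidate H.
After converting to SI:
  candidate D: σ_y = 128.0 MPa, ρ = 7124 kg/m³
  candidate H: σ_y = 28.00 MPa, ρ = 2320 kg/m³
  candidate H: M = 2.28×10⁻³
  candidate D: M = 1.59×10⁻³
The maximum is for candidate H.

candidate H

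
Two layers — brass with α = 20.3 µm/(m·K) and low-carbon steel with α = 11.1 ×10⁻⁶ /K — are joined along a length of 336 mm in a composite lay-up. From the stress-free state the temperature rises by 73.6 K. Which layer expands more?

α(brass) = 20.3×10⁻⁶/K vs α(low-carbon steel) = 11.1×10⁻⁶/K.
Higher α expands more for the same ΔT: brass.

brass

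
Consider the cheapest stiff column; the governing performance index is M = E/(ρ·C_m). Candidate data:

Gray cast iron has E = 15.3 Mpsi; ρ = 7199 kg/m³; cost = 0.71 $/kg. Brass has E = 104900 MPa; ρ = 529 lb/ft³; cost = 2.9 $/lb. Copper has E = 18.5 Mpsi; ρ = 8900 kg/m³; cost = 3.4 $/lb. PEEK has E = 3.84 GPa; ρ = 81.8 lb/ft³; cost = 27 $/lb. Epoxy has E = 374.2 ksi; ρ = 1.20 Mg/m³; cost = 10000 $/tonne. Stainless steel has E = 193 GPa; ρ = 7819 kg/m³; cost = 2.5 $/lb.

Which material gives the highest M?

gray cast iron

After converting to SI:
  gray cast iron: E = 105.5 GPa, ρ = 7199 kg/m³, cost = 0.7100 $/kg
  brass: E = 104.9 GPa, ρ = 8474 kg/m³, cost = 6.393 $/kg
  copper: E = 127.6 GPa, ρ = 8900 kg/m³, cost = 7.496 $/kg
  PEEK: E = 3.840 GPa, ρ = 1310 kg/m³, cost = 59.52 $/kg
  epoxy: E = 2.580 GPa, ρ = 1200 kg/m³, cost = 10.00 $/kg
  stainless steel: E = 193.0 GPa, ρ = 7819 kg/m³, cost = 5.511 $/kg
  gray cast iron: M = 20.6 MN·m per $
  stainless steel: M = 4.48 MN·m per $
  brass: M = 1.94 MN·m per $
  copper: M = 1.91 MN·m per $
  epoxy: M = 0.215 MN·m per $
  PEEK: M = 0.0492 MN·m per $
Gray cast iron has the largest M.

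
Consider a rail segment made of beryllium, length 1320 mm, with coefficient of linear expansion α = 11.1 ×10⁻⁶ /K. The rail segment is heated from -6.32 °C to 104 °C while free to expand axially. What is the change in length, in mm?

ΔT = 104 − (-6.32) = 110.3 K.
ΔL = α·L₀·ΔT = 11.1×10⁻⁶ × 1320 mm × 110.3 K = 1.62 mm.

1.62 mm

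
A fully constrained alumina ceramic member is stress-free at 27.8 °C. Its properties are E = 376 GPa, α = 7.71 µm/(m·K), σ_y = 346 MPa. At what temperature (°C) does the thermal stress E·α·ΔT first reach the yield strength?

E·α·ΔT = 346.0 MPa ⇒ ΔT = 346.0 / (376.0×10³ × 7.71×10⁻⁶) = 119.4 K.
T = 27.8 + 119.4 = 147.2 °C.

147 °C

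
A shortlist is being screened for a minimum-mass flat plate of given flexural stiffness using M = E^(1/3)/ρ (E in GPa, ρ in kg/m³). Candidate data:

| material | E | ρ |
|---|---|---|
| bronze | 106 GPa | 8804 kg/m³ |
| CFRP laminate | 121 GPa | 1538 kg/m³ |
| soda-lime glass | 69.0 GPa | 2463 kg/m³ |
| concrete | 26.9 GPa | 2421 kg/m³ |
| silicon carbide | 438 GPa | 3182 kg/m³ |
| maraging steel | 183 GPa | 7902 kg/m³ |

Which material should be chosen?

CFRP laminate

Per-candidate index values:
  CFRP laminate: M = 3.22×10⁻³
  silicon carbide: M = 2.39×10⁻³
  soda-lime glass: M = 1.67×10⁻³
  concrete: M = 1.24×10⁻³
  maraging steel: M = 0.718×10⁻³
  bronze: M = 0.538×10⁻³
CFRP laminate has the largest M.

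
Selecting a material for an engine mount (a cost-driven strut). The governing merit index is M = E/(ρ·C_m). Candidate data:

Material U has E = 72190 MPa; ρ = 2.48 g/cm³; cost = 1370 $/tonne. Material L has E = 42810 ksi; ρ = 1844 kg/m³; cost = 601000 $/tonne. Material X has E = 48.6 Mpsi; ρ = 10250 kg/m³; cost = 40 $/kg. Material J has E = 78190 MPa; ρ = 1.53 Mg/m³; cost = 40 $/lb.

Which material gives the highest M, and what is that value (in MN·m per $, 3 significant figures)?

material U, M = 21.2 MN·m per $

Convert each candidate to consistent units, then evaluate M:
  material U: E = 72.19 GPa, ρ = 2480 kg/m³, cost = 1.370 $/kg
  material L: E = 295.2 GPa, ρ = 1844 kg/m³, cost = 601.0 $/kg
  material X: E = 335.1 GPa, ρ = 10250 kg/m³, cost = 40.00 $/kg
  material J: E = 78.19 GPa, ρ = 1530 kg/m³, cost = 88.18 $/kg
  material U: M = 21.2 MN·m per $
  material X: M = 0.817 MN·m per $
  material J: M = 0.580 MN·m per $
  material L: M = 0.266 MN·m per $
Highest index: material U.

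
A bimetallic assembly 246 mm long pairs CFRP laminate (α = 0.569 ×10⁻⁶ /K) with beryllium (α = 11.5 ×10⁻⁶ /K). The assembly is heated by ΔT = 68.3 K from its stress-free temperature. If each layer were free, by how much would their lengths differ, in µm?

Δα = |0.569 − 11.5|×10⁻⁶/K = 10.9×10⁻⁶/K.
ΔL_mismatch = Δα·L·ΔT = 10.9×10⁻⁶ × 246.0 mm × 68.3 K = 184 µm.

184 µm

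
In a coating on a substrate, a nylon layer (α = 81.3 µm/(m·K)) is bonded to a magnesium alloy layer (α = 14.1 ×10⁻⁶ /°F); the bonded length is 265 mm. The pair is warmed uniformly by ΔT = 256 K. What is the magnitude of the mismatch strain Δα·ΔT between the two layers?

magnesium alloy: α = 14.1×10⁻⁶/°F × 9/5 = 25.4×10⁻⁶/K.
Δα = |81.3 − 25.4|×10⁻⁶/K = 55.9×10⁻⁶/K.
Mismatch strain = Δα·ΔT = 55.9×10⁻⁶ × 256.0 = 0.0143.

0.0143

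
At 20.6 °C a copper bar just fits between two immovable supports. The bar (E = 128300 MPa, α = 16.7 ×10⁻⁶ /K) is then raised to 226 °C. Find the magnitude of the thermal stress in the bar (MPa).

E = 128300 MPa = 128.3 GPa.
ΔT = 205.4 K. Constrained thermal stress σ = E·α·ΔT = 128.3×10³ MPa × 16.7×10⁻⁶ × 205.4 = 440 MPa (compressive).

440 MPa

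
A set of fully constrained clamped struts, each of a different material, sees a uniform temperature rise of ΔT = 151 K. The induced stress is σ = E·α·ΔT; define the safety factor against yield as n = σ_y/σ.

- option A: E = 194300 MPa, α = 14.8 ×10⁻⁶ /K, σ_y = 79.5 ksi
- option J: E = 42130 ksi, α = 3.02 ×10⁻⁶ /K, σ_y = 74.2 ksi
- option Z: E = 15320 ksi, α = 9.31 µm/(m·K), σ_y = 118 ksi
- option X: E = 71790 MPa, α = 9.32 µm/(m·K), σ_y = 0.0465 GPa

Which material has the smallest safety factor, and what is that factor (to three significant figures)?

option X, n = 0.460

Converting E to GPa, α to ×10⁻⁶/K, σ_y to MPa, then σ and n for each:
  option A: E = 194.3, α = 14.8, σ_y = 548.1 → σ = 434 MPa, n = 1.26
  option J: E = 290.5, α = 3.02, σ_y = 511.6 → σ = 132 MPa, n = 3.86
  option Z: E = 105.6, α = 9.31, σ_y = 813.6 → σ = 148 MPa, n = 5.48
  option X: E = 71.79, α = 9.32, σ_y = 46.50 → σ = 101 MPa, n = 0.460
The minimum is option X at n = 0.460.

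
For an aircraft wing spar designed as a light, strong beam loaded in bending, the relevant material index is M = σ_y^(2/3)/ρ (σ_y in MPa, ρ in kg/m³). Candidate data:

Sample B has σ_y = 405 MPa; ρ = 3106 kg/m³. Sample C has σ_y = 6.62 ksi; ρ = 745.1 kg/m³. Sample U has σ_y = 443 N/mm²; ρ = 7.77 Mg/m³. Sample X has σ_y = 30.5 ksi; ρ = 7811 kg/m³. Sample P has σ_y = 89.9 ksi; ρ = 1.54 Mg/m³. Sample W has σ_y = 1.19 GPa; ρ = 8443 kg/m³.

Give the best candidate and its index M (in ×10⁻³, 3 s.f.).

After converting to SI:
  sample B: σ_y = 405.0 MPa, ρ = 3106 kg/m³
  sample C: σ_y = 45.64 MPa, ρ = 745.1 kg/m³
  sample U: σ_y = 443.0 MPa, ρ = 7770 kg/m³
  sample X: σ_y = 210.3 MPa, ρ = 7811 kg/m³
  sample P: σ_y = 619.8 MPa, ρ = 1540 kg/m³
  sample W: σ_y = 1190 MPa, ρ = 8443 kg/m³
  sample P: M = 47.2×10⁻³
  sample B: M = 17.6×10⁻³
  sample C: M = 17.1×10⁻³
  sample W: M = 13.3×10⁻³
  sample U: M = 7.48×10⁻³
  sample X: M = 4.53×10⁻³
Sample P has the largest M.

sample P, M = 47.2×10⁻³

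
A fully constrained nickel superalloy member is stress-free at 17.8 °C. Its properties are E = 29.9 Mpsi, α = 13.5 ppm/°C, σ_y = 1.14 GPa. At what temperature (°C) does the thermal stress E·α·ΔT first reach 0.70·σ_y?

E = 29.9 Mpsi = 206.2 GPa.
σ_y = 1.14 GPa = 1140 MPa.
E·α·ΔT = 798.0 MPa ⇒ ΔT = 798.0 / (206.2×10³ × 13.5×10⁻⁶) = 286.7 K.
T = 17.8 + 286.7 = 304.5 °C.

305 °C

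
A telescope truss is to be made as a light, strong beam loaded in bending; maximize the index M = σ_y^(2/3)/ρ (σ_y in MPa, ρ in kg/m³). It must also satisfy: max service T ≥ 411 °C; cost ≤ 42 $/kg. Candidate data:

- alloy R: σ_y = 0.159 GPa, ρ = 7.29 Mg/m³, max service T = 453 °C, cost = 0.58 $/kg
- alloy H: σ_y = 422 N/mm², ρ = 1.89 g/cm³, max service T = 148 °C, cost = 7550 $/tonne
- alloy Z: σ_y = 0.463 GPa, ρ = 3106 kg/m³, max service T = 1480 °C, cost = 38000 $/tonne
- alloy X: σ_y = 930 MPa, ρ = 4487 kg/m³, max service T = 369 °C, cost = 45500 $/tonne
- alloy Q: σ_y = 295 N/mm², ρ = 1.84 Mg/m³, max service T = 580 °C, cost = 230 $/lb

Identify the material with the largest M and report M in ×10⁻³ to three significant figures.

alloy Z, M = 19.3×10⁻³

Screen on constraints: max service T ≥ 411 °C; cost ≤ 42 $/kg. Survivors: alloy R, alloy Z.
Putting every candidate on a common basis:
  alloy R: σ_y = 159.0 MPa, ρ = 7290 kg/m³
  alloy Z: σ_y = 463.0 MPa, ρ = 3106 kg/m³
  alloy Z: M = 19.3×10⁻³
  alloy R: M = 4.03×10⁻³
Alloy Z ranks first.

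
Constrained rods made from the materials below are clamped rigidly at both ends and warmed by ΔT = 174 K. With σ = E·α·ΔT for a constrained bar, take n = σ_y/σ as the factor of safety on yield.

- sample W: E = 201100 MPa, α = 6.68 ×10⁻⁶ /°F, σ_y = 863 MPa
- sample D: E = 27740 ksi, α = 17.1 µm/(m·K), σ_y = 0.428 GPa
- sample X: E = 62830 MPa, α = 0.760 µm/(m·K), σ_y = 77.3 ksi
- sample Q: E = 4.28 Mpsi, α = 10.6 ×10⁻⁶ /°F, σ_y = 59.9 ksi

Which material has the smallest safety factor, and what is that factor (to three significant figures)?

sample D, n = 0.752

With everything in SI (GPa, ×10⁻⁶/K, MPa):
  sample W: E = 201.1, α = 12.0, σ_y = 863.0 → σ = 421 MPa, n = 2.05
  sample D: E = 191.3, α = 17.1, σ_y = 428.0 → σ = 569 MPa, n = 0.752
  sample X: E = 62.83, α = 0.760, σ_y = 533.0 → σ = 8.31 MPa, n = 64.1
  sample Q: E = 29.51, α = 19.1, σ_y = 413.0 → σ = 98.0 MPa, n = 4.22
Sample D has the lowest safety factor, n = 0.752.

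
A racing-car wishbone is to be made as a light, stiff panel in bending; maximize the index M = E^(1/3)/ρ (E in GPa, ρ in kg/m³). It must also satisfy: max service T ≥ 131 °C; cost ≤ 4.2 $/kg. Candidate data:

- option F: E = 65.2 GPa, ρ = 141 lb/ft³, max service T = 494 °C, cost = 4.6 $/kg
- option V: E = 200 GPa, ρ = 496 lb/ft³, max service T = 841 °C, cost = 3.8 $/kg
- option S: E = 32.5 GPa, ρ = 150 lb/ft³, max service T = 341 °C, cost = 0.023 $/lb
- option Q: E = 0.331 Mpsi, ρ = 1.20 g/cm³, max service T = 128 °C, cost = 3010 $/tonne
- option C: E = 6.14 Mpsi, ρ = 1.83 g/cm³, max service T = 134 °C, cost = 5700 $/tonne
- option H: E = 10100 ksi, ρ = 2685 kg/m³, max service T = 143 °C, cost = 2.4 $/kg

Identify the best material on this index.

Screen on constraints: max service T ≥ 131 °C; cost ≤ 4.2 $/kg. Survivors: option V, option S, option H.
After converting to SI:
  option V: E = 200.0 GPa, ρ = 7945 kg/m³
  option S: E = 32.50 GPa, ρ = 2403 kg/m³
  option H: E = 69.64 GPa, ρ = 2685 kg/m³
  option H: M = 1.53×10⁻³
  option S: M = 1.33×10⁻³
  option V: M = 0.736×10⁻³
Option H has the largest M.

option H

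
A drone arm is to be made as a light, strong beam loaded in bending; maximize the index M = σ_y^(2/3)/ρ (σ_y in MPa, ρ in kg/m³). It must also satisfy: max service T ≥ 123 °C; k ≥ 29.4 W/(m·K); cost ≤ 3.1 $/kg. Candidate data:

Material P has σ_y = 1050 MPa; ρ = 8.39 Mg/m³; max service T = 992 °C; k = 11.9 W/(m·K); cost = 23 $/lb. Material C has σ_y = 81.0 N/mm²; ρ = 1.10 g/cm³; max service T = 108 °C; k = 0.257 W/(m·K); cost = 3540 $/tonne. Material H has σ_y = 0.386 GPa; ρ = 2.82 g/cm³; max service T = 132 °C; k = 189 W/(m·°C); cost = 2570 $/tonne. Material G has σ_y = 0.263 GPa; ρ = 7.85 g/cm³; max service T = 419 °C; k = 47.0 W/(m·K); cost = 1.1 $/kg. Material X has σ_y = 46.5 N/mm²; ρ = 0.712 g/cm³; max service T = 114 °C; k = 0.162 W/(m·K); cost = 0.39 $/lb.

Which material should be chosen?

Screen on constraints: max service T ≥ 123 °C; k ≥ 29.4 W/(m·K); cost ≤ 3.1 $/kg. Survivors: material H, material G.
After converting to SI:
  material H: σ_y = 386.0 MPa, ρ = 2820 kg/m³
  material G: σ_y = 263.0 MPa, ρ = 7850 kg/m³
  material H: M = 18.8×10⁻³
  material G: M = 5.23×10⁻³
Highest index: material H.

material H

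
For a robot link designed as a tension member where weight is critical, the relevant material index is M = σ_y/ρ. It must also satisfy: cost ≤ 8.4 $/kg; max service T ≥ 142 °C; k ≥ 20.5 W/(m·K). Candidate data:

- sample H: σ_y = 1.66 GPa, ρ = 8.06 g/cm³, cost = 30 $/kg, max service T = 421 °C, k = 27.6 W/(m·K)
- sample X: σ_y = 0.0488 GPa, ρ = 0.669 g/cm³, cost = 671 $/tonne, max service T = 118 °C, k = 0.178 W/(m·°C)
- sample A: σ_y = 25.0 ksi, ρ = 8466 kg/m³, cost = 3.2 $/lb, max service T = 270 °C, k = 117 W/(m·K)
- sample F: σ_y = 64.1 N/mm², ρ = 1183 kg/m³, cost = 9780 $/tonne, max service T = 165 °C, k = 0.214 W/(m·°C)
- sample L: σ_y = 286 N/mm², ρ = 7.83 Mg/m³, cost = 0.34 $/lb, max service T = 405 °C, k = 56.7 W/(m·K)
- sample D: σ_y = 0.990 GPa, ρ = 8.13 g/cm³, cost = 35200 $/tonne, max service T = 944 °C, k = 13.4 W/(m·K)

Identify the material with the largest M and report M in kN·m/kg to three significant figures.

sample L, M = 36.5 kN·m/kg

Screen on constraints: cost ≤ 8.4 $/kg; max service T ≥ 142 °C; k ≥ 20.5 W/(m·K). Survivors: sample A, sample L.
After converting to SI:
  sample A: σ_y = 172.4 MPa, ρ = 8466 kg/m³
  sample L: σ_y = 286.0 MPa, ρ = 7830 kg/m³
  sample L: M = 36.5 kN·m/kg
  sample A: M = 20.4 kN·m/kg
Sample L ranks first.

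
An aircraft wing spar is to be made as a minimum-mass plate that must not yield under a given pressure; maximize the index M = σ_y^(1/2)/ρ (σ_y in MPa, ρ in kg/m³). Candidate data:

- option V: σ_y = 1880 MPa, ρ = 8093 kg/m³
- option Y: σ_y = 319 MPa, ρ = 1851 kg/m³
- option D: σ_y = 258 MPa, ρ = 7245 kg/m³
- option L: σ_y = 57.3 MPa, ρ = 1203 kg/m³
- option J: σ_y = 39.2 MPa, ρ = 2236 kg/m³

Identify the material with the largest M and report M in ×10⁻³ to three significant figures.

option Y, M = 9.65×10⁻³

Evaluate M for each candidate:
  option Y: M = 9.65×10⁻³
  option L: M = 6.29×10⁻³
  option V: M = 5.36×10⁻³
  option J: M = 2.80×10⁻³
  option D: M = 2.22×10⁻³
Option Y has the largest M.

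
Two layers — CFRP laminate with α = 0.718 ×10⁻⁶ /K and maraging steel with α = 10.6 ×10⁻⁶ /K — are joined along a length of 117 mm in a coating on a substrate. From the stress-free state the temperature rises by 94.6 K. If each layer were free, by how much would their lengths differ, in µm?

109 µm

Δα = |0.718 − 10.6|×10⁻⁶/K = 9.88×10⁻⁶/K.
ΔL_mismatch = Δα·L·ΔT = 9.88×10⁻⁶ × 117.0 mm × 94.6 K = 109 µm.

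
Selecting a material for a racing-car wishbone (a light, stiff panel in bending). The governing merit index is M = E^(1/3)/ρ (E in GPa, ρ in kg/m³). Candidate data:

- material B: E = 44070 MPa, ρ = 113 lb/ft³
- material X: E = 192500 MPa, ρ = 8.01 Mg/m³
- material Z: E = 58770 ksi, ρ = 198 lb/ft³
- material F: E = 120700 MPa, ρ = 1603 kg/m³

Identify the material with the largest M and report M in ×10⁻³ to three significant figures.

material F, M = 3.08×10⁻³

Putting every candidate on a common basis:
  material B: E = 44.07 GPa, ρ = 1810 kg/m³
  material X: E = 192.5 GPa, ρ = 8010 kg/m³
  material Z: E = 405.2 GPa, ρ = 3172 kg/m³
  material F: E = 120.7 GPa, ρ = 1603 kg/m³
  material F: M = 3.08×10⁻³
  material Z: M = 2.33×10⁻³
  material B: M = 1.95×10⁻³
  material X: M = 0.721×10⁻³
Highest index: material F.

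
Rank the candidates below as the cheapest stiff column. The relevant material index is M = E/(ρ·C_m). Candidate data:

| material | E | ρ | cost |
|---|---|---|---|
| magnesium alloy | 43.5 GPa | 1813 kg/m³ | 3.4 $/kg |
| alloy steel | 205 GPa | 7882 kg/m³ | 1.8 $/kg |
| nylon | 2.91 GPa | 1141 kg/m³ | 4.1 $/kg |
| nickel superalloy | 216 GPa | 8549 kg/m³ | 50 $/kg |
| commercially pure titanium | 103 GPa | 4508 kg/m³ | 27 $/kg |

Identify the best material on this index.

Computing M directly (units already consistent):
  alloy steel: M = 14.4 MN·m per $
  magnesium alloy: M = 7.06 MN·m per $
  commercially pure titanium: M = 0.846 MN·m per $
  nylon: M = 0.622 MN·m per $
  nickel superalloy: M = 0.505 MN·m per $
The maximum is for alloy steel.

alloy steel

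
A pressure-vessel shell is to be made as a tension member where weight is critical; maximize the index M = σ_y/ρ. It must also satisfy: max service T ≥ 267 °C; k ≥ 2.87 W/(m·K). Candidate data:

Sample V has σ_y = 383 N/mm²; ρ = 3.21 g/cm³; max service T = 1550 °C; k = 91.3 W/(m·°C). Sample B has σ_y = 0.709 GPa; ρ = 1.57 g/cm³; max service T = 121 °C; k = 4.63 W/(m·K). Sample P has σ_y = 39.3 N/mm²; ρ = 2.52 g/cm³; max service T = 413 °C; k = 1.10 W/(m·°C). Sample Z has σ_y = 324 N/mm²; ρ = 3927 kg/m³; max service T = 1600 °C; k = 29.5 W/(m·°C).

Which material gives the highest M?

Screen on constraints: max service T ≥ 267 °C; k ≥ 2.87 W/(m·K). Survivors: sample V, sample Z.
Putting every candidate on a common basis:
  sample V: σ_y = 383.0 MPa, ρ = 3210 kg/m³
  sample Z: σ_y = 324.0 MPa, ρ = 3927 kg/m³
  sample V: M = 119 kN·m/kg
  sample Z: M = 82.5 kN·m/kg
Highest index: sample V.

sample V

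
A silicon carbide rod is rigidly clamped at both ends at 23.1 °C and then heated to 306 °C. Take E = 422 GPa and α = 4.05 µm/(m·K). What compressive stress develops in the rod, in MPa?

ΔT = 282.9 K. Constrained thermal stress σ = E·α·ΔT = 422.0×10³ MPa × 4.05×10⁻⁶ × 282.9 = 484 MPa (compressive).

484 MPa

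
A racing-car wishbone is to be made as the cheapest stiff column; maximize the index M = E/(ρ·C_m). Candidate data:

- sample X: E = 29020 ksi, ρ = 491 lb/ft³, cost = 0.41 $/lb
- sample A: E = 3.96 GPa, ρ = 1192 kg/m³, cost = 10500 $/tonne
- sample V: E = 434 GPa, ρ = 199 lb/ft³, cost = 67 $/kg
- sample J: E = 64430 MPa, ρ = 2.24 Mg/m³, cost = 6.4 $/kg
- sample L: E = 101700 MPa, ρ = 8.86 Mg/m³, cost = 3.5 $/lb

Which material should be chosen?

After converting to SI:
  sample X: E = 200.1 GPa, ρ = 7865 kg/m³, cost = 0.9039 $/kg
  sample A: E = 3.960 GPa, ρ = 1192 kg/m³, cost = 10.50 $/kg
  sample V: E = 434.0 GPa, ρ = 3188 kg/m³, cost = 67.00 $/kg
  sample J: E = 64.43 GPa, ρ = 2240 kg/m³, cost = 6.400 $/kg
  sample L: E = 101.7 GPa, ρ = 8860 kg/m³, cost = 7.716 $/kg
  sample X: M = 28.1 MN·m per $
  sample J: M = 4.49 MN·m per $
  sample V: M = 2.03 MN·m per $
  sample L: M = 1.49 MN·m per $
  sample A: M = 0.316 MN·m per $
Sample X ranks first.

sample X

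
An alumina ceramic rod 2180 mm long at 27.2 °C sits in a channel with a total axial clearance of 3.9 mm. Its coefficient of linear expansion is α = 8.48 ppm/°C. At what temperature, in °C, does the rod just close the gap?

238 °C

α·L₀·ΔT = 3.9 mm ⇒ ΔT = 3.9 / (8.48×10⁻⁶ × 2180.0) = 211.0 K.
T = 27.2 + 211.0 = 238.2 °C.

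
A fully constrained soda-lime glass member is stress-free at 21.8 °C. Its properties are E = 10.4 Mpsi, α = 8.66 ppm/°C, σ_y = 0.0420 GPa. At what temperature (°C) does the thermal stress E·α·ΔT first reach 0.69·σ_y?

68.5 °C

E = 10.4 Mpsi = 71.71 GPa.
σ_y = 0.0420 GPa = 42.00 MPa.
E·α·ΔT = 28.98 MPa ⇒ ΔT = 28.98 / (71.71×10³ × 8.66×10⁻⁶) = 46.67 K.
T = 21.8 + 46.67 = 68.47 °C.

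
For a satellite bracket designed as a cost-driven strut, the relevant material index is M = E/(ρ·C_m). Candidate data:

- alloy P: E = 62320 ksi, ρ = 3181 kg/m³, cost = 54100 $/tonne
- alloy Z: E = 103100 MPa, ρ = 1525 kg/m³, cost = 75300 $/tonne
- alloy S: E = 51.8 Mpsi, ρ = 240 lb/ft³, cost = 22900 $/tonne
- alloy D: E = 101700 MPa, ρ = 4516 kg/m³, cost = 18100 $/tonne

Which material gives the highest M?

alloy S

In SI units:
  alloy P: E = 429.7 GPa, ρ = 3181 kg/m³, cost = 54.10 $/kg
  alloy Z: E = 103.1 GPa, ρ = 1525 kg/m³, cost = 75.30 $/kg
  alloy S: E = 357.1 GPa, ρ = 3844 kg/m³, cost = 22.90 $/kg
  alloy D: E = 101.7 GPa, ρ = 4516 kg/m³, cost = 18.10 $/kg
  alloy S: M = 4.06 MN·m per $
  alloy P: M = 2.50 MN·m per $
  alloy D: M = 1.24 MN·m per $
  alloy Z: M = 0.898 MN·m per $
Highest index: alloy S.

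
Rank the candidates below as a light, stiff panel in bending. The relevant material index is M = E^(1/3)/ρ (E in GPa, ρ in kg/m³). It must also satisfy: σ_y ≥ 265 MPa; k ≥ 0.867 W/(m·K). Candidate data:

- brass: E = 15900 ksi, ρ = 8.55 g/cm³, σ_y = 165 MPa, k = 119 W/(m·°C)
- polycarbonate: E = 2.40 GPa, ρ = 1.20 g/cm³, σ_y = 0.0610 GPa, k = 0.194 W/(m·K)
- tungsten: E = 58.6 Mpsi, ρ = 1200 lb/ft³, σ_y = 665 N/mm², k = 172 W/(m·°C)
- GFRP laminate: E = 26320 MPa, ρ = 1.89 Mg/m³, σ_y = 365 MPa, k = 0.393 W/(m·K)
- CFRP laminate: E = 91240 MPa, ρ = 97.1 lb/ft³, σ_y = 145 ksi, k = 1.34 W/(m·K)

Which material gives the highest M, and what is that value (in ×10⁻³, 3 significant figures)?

Screen on constraints: σ_y ≥ 265 MPa; k ≥ 0.867 W/(m·K). Survivors: tungsten, CFRP laminate.
In SI units:
  tungsten: E = 404.0 GPa, ρ = 19220 kg/m³
  CFRP laminate: E = 91.24 GPa, ρ = 1555 kg/m³
  CFRP laminate: M = 2.89×10⁻³
  tungsten: M = 0.385×10⁻³
CFRP laminate has the largest M.

CFRP laminate, M = 2.89×10⁻³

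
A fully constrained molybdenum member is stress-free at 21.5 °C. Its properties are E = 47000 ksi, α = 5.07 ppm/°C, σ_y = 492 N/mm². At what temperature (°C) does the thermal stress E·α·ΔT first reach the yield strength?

E = 47000 ksi = 324.1 GPa.
σ_y = 492 N/mm² = 492.0 MPa.
E·α·ΔT = 492.0 MPa ⇒ ΔT = 492.0 / (324.1×10³ × 5.07×10⁻⁶) = 299.5 K.
T = 21.5 + 299.5 = 321.0 °C.

321 °C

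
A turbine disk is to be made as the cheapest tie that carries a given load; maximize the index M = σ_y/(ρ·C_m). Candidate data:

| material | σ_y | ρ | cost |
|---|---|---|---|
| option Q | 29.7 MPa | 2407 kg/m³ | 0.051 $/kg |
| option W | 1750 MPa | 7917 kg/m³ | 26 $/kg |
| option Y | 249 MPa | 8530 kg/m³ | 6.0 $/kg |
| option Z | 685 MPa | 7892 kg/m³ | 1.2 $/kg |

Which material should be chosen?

Per-candidate index values:
  option Q: M = 242 kN·m per $
  option Z: M = 72.3 kN·m per $
  option W: M = 8.50 kN·m per $
  option Y: M = 4.87 kN·m per $
Option Q has the largest M.

option Q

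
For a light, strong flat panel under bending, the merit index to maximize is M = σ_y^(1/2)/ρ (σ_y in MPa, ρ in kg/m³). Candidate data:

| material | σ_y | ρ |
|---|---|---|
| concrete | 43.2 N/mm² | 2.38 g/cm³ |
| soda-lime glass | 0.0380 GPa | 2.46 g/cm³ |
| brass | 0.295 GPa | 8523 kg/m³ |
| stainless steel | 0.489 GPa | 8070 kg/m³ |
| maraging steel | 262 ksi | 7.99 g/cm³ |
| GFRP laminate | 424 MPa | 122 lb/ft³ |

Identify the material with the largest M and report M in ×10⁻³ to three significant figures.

Putting every candidate on a common basis:
  concrete: σ_y = 43.20 MPa, ρ = 2380 kg/m³
  soda-lime glass: σ_y = 38.00 MPa, ρ = 2460 kg/m³
  brass: σ_y = 295.0 MPa, ρ = 8523 kg/m³
  stainless steel: σ_y = 489.0 MPa, ρ = 8070 kg/m³
  maraging steel: σ_y = 1806 MPa, ρ = 7990 kg/m³
  GFRP laminate: σ_y = 424.0 MPa, ρ = 1954 kg/m³
  GFRP laminate: M = 10.5×10⁻³
  maraging steel: M = 5.32×10⁻³
  concrete: M = 2.76×10⁻³
  stainless steel: M = 2.74×10⁻³
  soda-lime glass: M = 2.51×10⁻³
  brass: M = 2.02×10⁻³
GFRP laminate has the largest M.

GFRP laminate, M = 10.5×10⁻³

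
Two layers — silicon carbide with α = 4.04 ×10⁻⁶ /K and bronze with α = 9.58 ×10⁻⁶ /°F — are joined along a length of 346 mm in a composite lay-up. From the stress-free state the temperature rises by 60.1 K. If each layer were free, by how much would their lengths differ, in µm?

bronze: α = 9.58×10⁻⁶/°F × 9/5 = 17.2×10⁻⁶/K.
Δα = |4.04 − 17.2|×10⁻⁶/K = 13.2×10⁻⁶/K.
ΔL_mismatch = Δα·L·ΔT = 13.2×10⁻⁶ × 346.0 mm × 60.1 K = 275 µm.

275 µm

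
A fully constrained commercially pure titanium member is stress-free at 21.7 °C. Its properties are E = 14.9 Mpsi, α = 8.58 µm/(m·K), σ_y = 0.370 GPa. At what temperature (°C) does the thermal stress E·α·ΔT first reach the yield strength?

441 °C

E = 14.9 Mpsi = 102.7 GPa.
σ_y = 0.370 GPa = 370.0 MPa.
E·α·ΔT = 370.0 MPa ⇒ ΔT = 370.0 / (102.7×10³ × 8.58×10⁻⁶) = 419.8 K.
T = 21.7 + 419.8 = 441.5 °C.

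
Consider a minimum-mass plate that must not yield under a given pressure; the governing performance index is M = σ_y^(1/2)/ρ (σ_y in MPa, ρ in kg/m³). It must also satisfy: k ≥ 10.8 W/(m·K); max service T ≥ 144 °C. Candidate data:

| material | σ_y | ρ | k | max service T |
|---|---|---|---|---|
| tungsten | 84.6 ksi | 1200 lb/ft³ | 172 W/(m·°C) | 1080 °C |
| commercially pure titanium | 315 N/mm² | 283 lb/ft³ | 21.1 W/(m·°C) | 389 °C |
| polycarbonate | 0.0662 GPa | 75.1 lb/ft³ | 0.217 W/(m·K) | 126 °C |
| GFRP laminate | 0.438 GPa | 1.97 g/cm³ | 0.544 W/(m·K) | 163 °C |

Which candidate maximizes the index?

commercially pure titanium

Screen on constraints: k ≥ 10.8 W/(m·K); max service T ≥ 144 °C. Survivors: tungsten, commercially pure titanium.
In SI units:
  tungsten: σ_y = 583.3 MPa, ρ = 19220 kg/m³
  commercially pure titanium: σ_y = 315.0 MPa, ρ = 4533 kg/m³
  commercially pure titanium: M = 3.92×10⁻³
  tungsten: M = 1.26×10⁻³
Commercially pure titanium has the largest M.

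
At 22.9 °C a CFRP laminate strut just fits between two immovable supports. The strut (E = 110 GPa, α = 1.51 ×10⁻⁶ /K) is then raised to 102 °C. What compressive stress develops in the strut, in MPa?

ΔT = 79.10 K. Constrained thermal stress σ = E·α·ΔT = 110.0×10³ MPa × 1.51×10⁻⁶ × 79.10 = 13.1 MPa (compressive).

13.1 MPa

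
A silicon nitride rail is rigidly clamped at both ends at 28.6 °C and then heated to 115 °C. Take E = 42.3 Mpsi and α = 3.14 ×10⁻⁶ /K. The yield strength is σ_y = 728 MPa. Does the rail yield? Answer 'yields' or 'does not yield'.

does not yield

E = 42.3 Mpsi = 291.6 GPa.
ΔT = 86.40 K. Constrained thermal stress σ = E·α·ΔT = 291.6×10³ MPa × 3.14×10⁻⁶ × 86.40 = 79.1 MPa (compressive).
Compare to σ_y = 728 MPa: σ < σ_y, so it does not yield.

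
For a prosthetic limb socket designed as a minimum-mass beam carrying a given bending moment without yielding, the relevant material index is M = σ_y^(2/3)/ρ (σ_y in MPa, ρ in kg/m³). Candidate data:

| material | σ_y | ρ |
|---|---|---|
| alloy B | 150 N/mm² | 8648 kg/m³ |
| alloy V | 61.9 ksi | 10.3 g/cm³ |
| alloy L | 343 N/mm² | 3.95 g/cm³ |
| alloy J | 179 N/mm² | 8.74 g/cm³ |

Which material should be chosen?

alloy L

Convert each candidate to consistent units, then evaluate M:
  alloy B: σ_y = 150.0 MPa, ρ = 8648 kg/m³
  alloy V: σ_y = 426.8 MPa, ρ = 10300 kg/m³
  alloy L: σ_y = 343.0 MPa, ρ = 3950 kg/m³
  alloy J: σ_y = 179.0 MPa, ρ = 8740 kg/m³
  alloy L: M = 12.4×10⁻³
  alloy V: M = 5.50×10⁻³
  alloy J: M = 3.63×10⁻³
  alloy B: M = 3.26×10⁻³
Alloy L has the largest M.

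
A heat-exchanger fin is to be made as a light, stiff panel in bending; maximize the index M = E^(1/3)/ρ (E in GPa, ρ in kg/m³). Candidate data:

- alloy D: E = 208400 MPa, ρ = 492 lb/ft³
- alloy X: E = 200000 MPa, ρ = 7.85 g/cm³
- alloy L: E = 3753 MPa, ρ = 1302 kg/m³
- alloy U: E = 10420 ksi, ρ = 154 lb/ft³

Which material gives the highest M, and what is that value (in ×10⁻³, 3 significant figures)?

After converting to SI:
  alloy D: E = 208.4 GPa, ρ = 7881 kg/m³
  alloy X: E = 200.0 GPa, ρ = 7850 kg/m³
  alloy L: E = 3.753 GPa, ρ = 1302 kg/m³
  alloy U: E = 71.84 GPa, ρ = 2467 kg/m³
  alloy U: M = 1.69×10⁻³
  alloy L: M = 1.19×10⁻³
  alloy D: M = 0.752×10⁻³
  alloy X: M = 0.745×10⁻³
Alloy U has the largest M.

alloy U, M = 1.69×10⁻³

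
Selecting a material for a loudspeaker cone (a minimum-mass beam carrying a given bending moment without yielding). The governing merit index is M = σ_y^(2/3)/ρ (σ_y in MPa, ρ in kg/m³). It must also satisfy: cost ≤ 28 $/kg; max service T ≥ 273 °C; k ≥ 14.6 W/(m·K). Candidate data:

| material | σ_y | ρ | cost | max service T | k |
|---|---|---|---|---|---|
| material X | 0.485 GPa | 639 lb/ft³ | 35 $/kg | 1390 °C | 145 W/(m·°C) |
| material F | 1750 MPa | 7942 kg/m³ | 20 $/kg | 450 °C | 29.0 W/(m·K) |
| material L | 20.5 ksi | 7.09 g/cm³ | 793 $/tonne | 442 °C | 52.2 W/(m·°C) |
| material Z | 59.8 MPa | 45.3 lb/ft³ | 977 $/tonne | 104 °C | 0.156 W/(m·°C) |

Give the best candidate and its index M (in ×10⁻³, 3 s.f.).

Screen on constraints: cost ≤ 28 $/kg; max service T ≥ 273 °C; k ≥ 14.6 W/(m·K). Survivors: material F, material L.
Putting every candidate on a common basis:
  material F: σ_y = 1750 MPa, ρ = 7942 kg/m³
  material L: σ_y = 141.3 MPa, ρ = 7090 kg/m³
  material F: M = 18.3×10⁻³
  material L: M = 3.83×10⁻³
Material F ranks first.

material F, M = 18.3×10⁻³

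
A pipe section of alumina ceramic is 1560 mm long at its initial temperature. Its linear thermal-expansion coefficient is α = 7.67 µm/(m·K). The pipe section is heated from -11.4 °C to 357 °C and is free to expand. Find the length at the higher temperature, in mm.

1564.4 mm

ΔT = 357 − (-11.4) = 368.4 K.
ΔL = α·L₀·ΔT = 7.67×10⁻⁶ × 1560 mm × 368.4 K = 4.41 mm.
L = L₀ + ΔL = 1560 + 4.41 = 1564.4 mm.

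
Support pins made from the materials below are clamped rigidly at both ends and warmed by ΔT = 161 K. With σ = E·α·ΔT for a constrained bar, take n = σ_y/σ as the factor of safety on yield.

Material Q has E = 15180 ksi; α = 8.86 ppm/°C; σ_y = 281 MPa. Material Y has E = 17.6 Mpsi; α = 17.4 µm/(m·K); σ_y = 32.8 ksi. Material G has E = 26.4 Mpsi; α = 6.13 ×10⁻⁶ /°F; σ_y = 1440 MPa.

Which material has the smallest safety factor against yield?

Per material, after unit conversion:
  material Q: E = 104.7, α = 8.86, σ_y = 281.0 → σ = 149 MPa, n = 1.88
  material Y: E = 121.3, α = 17.4, σ_y = 226.1 → σ = 340 MPa, n = 0.665
  material G: E = 182.0, α = 11.0, σ_y = 1440 → σ = 323 MPa, n = 4.45
Smallest n: material Y with n = 0.665.

material Y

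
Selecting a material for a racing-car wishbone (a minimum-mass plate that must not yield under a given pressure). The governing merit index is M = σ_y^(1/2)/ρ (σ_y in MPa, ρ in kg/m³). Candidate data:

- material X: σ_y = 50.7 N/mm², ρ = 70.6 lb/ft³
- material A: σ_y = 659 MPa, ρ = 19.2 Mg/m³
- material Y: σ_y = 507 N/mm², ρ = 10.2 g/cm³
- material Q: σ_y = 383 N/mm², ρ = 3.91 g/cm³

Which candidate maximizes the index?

material X

In SI units:
  material X: σ_y = 50.70 MPa, ρ = 1131 kg/m³
  material A: σ_y = 659.0 MPa, ρ = 19200 kg/m³
  material Y: σ_y = 507.0 MPa, ρ = 10200 kg/m³
  material Q: σ_y = 383.0 MPa, ρ = 3910 kg/m³
  material X: M = 6.30×10⁻³
  material Q: M = 5.01×10⁻³
  material Y: M = 2.21×10⁻³
  material A: M = 1.34×10⁻³
The maximum is for material X.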